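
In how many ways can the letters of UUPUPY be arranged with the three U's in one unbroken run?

Treat the 3 copies of U as a single block. The multiset to arrange is then {UUU, P, P, Y}, 4 items in all.
That gives (4)!/(2!) = 12 arrangements.

12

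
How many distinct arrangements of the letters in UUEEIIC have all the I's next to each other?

180

Treat the 2 copies of I as a single block. The multiset to arrange is then {II, C, E, E, U, U}, 6 items in all.
That gives (6)!/(2!·2!) = 180 arrangements.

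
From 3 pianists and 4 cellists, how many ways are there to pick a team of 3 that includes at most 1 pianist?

22

Split by how many pianists are chosen (0 through 1).
Sum: C(3,0)·C(4,3) + C(3,1)·C(4,2) = 4 + 18 = 22.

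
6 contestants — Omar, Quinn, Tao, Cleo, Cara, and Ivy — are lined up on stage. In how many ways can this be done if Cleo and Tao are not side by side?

480

Of the 6! = 720 arrangements, those with Cleo and Tao adjacent number 2 × 5! = 240 (treat the pair as a block with 2 internal orders).
Complementary counting: 720 − 240 = 480.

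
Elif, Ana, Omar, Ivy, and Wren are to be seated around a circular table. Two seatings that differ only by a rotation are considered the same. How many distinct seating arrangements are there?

Seat Elif anywhere (absorbing the rotational symmetry), then permute the other 4: (4)! = 24.

24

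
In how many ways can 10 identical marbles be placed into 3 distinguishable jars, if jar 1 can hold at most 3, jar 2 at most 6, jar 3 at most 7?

22

By stars and bars, unrestricted non-negative solutions to x_1+…+x_3 = 10 number C(10+2,2) = 66.
Subtract solutions that violate a single cap (substitute x_i' = x_i − (cap_i+1)): x_1 ≥ 4 gives C(8,2) = 28; x_2 ≥ 7 gives C(5,2) = 10; x_3 ≥ 8 gives C(4,2) = 6. Together 44.
No two caps can be exceeded simultaneously, so the pair terms are all 0.
By inclusion–exclusion the count is 66 − 44 + 0 = 22.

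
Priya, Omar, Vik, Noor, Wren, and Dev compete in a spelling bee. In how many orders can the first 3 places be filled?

This is an ordered selection of 3 from 6: P(6,3).
That gives 6 × 5 × 4 = 120.

120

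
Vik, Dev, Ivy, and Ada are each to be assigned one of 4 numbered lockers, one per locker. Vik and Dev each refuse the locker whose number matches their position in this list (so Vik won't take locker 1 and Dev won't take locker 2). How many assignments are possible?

14

Let Aᵢ (for i ∈ {1, 2}) be the placements that put person i in their forbidden locker. Any j of these fix j positions, leaving (4−j)! ways to fill the rest, and there are C(2,j) ways to pick which j.
By inclusion–exclusion, the number of valid placements is Σ_{j=0}^{2} (−1)^j C(2,j)·(4−j)!.
Computing: 24 − 12 + 2 = 14.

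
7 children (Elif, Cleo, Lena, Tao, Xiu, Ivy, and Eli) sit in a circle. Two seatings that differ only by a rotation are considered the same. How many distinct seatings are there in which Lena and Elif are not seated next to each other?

All circular seatings of 7 people number (6)! = 720.
Those with Lena next to Elif: fuse the pair into one unit and seat 6 units around a circle — 2·(5)! = 240.
Subtracting, 720 − 240 = 480.

480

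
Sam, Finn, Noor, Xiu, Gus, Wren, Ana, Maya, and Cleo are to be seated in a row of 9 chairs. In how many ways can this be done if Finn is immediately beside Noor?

Glue Finn and Noor into one block (2 internal orders), leaving 8 units to arrange in a row.
That gives 2 × 8! = 2 × 40320 = 80640.

80640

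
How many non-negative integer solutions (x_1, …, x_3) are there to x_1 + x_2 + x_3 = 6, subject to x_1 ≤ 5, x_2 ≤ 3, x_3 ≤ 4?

Ignoring the caps, the number of non-negative solutions to x_1+…+x_3 = 6 is C(8,2) = 28.
Subtract solutions that violate a single cap (substitute x_i' = x_i − (cap_i+1)): x_1 ≥ 6 gives C(2,2) = 1; x_2 ≥ 4 gives C(4,2) = 6; x_3 ≥ 5 gives C(3,2) = 3. Together 10.
No two caps can be exceeded simultaneously, so the pair terms are all 0.
By inclusion–exclusion the count is 28 − 10 + 0 = 18.

18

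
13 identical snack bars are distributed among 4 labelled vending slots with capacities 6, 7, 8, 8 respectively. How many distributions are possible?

Without the upper bounds there are C(16,3) = 560 ways to split 13 among 4 vending slots.
Subtract solutions that violate a single cap (substitute x_i' = x_i − (cap_i+1)): x_1 ≥ 7 gives C(9,3) = 84; x_2 ≥ 8 gives C(8,3) = 56; x_3 ≥ 9 gives C(7,3) = 35; x_4 ≥ 9 gives C(7,3) = 35. Together 210.
No two caps can be exceeded simultaneously, so the pair terms are all 0.
By inclusion–exclusion the count is 560 − 210 + 0 = 350.

350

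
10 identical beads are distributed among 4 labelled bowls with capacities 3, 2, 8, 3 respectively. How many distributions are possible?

By stars and bars, unrestricted non-negative solutions to x_1+…+x_4 = 10 number C(10+3,3) = 286.
Subtract solutions that violate a single cap (substitute x_i' = x_i − (cap_i+1)): x_1 ≥ 4 gives C(9,3) = 84; x_2 ≥ 3 gives C(10,3) = 120; x_3 ≥ 9 gives C(4,3) = 4; x_4 ≥ 4 gives C(9,3) = 84. Together 292.
Add back pairs where two caps are both exceeded: 20 + 0 + 10 + 0 + 20 + 0 = 50.
By inclusion–exclusion the count is 286 − 292 + 50 = 44.

44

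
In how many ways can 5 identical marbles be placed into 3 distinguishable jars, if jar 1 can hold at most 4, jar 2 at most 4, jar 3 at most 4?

Ignoring the caps, the number of non-negative solutions to x_1+…+x_3 = 5 is C(7,2) = 21.
Subtract solutions that violate a single cap (substitute x_i' = x_i − (cap_i+1)): x_1 ≥ 5 gives C(2,2) = 1; x_2 ≥ 5 gives C(2,2) = 1; x_3 ≥ 5 gives C(2,2) = 1. Together 3.
No two caps can be exceeded simultaneously, so the pair terms are all 0.
By inclusion–exclusion the count is 21 − 3 + 0 = 18.

18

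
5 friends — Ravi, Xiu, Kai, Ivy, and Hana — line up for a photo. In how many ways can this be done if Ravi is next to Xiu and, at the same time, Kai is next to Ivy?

Treat {Ravi,Xiu} as one block (2 orders) and {Kai,Ivy} as another (2 orders).
That leaves 3 units to arrange: 2 × 2 × 3! = 4 × 6 = 24.

24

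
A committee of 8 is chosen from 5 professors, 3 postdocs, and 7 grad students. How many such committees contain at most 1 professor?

Split by how many professors are chosen (0 through 1).
Sum: C(5,0)·C(10,8) + C(5,1)·C(10,7) = 45 + 600 = 645.

645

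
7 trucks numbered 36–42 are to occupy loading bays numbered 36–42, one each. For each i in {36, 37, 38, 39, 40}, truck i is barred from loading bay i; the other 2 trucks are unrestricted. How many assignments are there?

2428

Let Aᵢ (for 36 ≤ i ≤ 40) be the placements that put truck i in its forbidden loading bay. Any j of these fix j positions, leaving (7−j)! ways to fill the rest, and there are C(5,j) ways to pick which j.
By inclusion–exclusion, the number of valid placements is Σ_{j=0}^{5} (−1)^j C(5,j)·(7−j)!.
Computing: 5040 − 3600 + 1200 − 240 + 30 − 2 = 2428.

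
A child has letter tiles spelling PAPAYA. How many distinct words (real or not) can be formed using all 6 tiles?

60

Letter multiplicities in PAPAYA: A×3, P×2, Y×1.
The number of distinct arrangements is 6!/(3!·2!) = 720/12 = 60.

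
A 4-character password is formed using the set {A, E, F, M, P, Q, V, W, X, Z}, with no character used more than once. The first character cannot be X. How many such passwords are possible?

4536

The first character has 10−1 = 9 choices (anything except X).
The remaining 3 characters are filled from the other 9 symbols without repetition: 9 × 8 × 7 = 504.
Total: 9 × 504 = 4536.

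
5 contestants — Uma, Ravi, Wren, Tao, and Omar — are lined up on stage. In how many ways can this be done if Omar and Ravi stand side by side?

48

Treat {Omar, Ravi} as a single unit. There are 4 units to order, and the pair itself can be ordered 2 ways.
That gives 2 × 4! = 2 × 24 = 48.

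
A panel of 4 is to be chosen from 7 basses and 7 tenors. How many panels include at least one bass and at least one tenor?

931

With no constraint there are C(14,4) = 1001 possible selections.
Selections missing a whole group: no basses → C(7,4) = 35; no tenors → C(7,4) = 35.
Both groups omitted at once is impossible, so 1001 − 70 = 931.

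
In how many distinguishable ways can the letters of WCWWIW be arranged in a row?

WCWWIW has 6 letters with W appearing 4 times.
The number of distinct arrangements is 6!/(4!) = 720/24 = 30.

30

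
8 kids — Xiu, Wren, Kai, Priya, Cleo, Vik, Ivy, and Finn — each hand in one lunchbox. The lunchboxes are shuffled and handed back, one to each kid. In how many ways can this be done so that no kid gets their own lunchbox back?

Let Aᵢ be the assignments in which kid i gets their own lunchbox. We want the size of the complement of A₁∪…∪A_8.
By inclusion–exclusion this is Σ_{j=0}^{8} (−1)^j C(8,j)·(8−j)!.
Computing: 40320 − 40320 + 20160 − 6720 + 1680 − 336 + 56 − 8 + 1 = 14833.

14833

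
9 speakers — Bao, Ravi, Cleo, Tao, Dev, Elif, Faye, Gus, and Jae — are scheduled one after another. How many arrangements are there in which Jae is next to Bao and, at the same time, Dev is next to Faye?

Treat {Jae,Bao} as one block (2 orders) and {Dev,Faye} as another (2 orders).
That leaves 7 units to arrange: 2 × 2 × 7! = 4 × 5040 = 20160.

20160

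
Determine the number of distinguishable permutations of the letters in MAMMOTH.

840

The 7 letters of MAMMOTH have repeats: M appearing 3 times.
So there are 7! / (3!) = 840 distinguishable arrangements.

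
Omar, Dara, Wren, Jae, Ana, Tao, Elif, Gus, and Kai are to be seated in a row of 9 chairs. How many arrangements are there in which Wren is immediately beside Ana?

Place the 7 others and the Wren-Ana pair as 8 objects in a line; the pair has 2 internal arrangements.
That gives 2 × 8! = 2 × 40320 = 80640.

80640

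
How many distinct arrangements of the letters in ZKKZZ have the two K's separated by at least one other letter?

There are 5!/(3!·2!) = 10 arrangements of ZKKZZ in total.
If the two K's are adjacent, glue them into one block, leaving 4 items to arrange: (4)!/(3!) = 4 ways.
Hence 10 − 4 = 6.

6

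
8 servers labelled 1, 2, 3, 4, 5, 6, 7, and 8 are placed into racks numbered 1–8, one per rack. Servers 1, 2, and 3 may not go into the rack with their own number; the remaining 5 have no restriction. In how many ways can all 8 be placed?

27240

Let Aᵢ (for i ∈ {1, 2, 3}) be the placements that put server i in its forbidden rack. Any j of these fix j positions, leaving (8−j)! ways to fill the rest, and there are C(3,j) ways to pick which j.
By inclusion–exclusion, the number of valid placements is Σ_{j=0}^{3} (−1)^j C(3,j)·(8−j)!.
Computing: 40320 − 15120 + 2160 − 120 = 27240.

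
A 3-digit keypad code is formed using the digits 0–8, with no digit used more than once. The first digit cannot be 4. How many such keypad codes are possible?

The first digit has 9−1 = 8 choices (anything except 4).
The remaining 2 digits are filled from the other 8 symbols without repetition: 8 × 7 = 56.
Total: 8 × 56 = 448.

448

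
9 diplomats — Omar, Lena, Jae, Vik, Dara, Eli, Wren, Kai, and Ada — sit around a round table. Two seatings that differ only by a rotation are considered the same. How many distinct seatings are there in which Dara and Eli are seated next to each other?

Glue Dara and Eli into a block (2 internal orders). Seating 8 units around a circle gives (7)! arrangements.
So 2 × (7)! = 2 × 5040 = 10080.

10080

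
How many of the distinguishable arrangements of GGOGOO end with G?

10

Fix G in the last position and arrange the remaining 5 letters.
Those 5 letters have G appearing twice and O appearing 3 times, giving (5)!/(3!·2!) = 10.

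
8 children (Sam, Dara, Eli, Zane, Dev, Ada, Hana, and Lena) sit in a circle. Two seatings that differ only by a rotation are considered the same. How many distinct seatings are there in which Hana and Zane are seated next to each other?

Glue Hana and Zane into a block (2 internal orders). Seating 7 units around a circle gives (6)! arrangements.
So 2 × (6)! = 2 × 720 = 1440.

1440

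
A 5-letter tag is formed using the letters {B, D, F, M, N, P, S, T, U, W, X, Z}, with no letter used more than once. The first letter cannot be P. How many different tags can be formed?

The first letter has 12−1 = 11 choices (anything except P).
The remaining 4 letters are filled from the other 11 symbols without repetition: 11 × 10 × 9 × 8 = 7920.
Total: 11 × 7920 = 87120.

87120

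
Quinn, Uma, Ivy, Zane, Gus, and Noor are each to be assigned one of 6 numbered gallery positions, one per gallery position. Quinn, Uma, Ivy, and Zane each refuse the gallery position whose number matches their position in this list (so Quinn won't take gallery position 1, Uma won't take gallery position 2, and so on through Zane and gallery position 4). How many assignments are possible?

Let Aᵢ (for 1 ≤ i ≤ 4) be the placements that put person i in their forbidden gallery position. Any j of these fix j positions, leaving (6−j)! ways to fill the rest, and there are C(4,j) ways to pick which j.
By inclusion–exclusion, the number of valid placements is Σ_{j=0}^{4} (−1)^j C(4,j)·(6−j)!.
Computing: 720 − 480 + 144 − 24 + 2 = 362.

362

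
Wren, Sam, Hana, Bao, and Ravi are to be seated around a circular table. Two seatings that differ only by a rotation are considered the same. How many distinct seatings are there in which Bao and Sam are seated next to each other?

12

Treat {Bao, Sam} as one unit (2 internal orders) and seat the resulting 4 units around the table: (3)! circular arrangements.
So 2 × (3)! = 2 × 6 = 12.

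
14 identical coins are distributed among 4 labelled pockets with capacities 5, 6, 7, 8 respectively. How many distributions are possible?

Ignoring the caps, the number of non-negative solutions to x_1+…+x_4 = 14 is C(17,3) = 680.
Subtract solutions that violate a single cap (substitute x_i' = x_i − (cap_i+1)): x_1 ≥ 6 gives C(11,3) = 165; x_2 ≥ 7 gives C(10,3) = 120; x_3 ≥ 8 gives C(9,3) = 84; x_4 ≥ 9 gives C(8,3) = 56. Together 425.
Add back pairs where two caps are both exceeded: 4 + 1 + 0 + 0 + 0 + 0 = 5.
By inclusion–exclusion the count is 680 − 425 + 5 = 260.

260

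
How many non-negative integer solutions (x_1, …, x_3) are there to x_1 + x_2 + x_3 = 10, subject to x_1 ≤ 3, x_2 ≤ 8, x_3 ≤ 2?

By stars and bars, unrestricted non-negative solutions to x_1+…+x_3 = 10 number C(10+2,2) = 66.
Subtract solutions that violate a single cap (substitute x_i' = x_i − (cap_i+1)): x_1 ≥ 4 gives C(8,2) = 28; x_2 ≥ 9 gives C(3,2) = 3; x_3 ≥ 3 gives C(9,2) = 36. Together 67.
Add back pairs where two caps are both exceeded: 0 + 10 + 0 = 10.
By inclusion–exclusion the count is 66 − 67 + 10 = 9.

9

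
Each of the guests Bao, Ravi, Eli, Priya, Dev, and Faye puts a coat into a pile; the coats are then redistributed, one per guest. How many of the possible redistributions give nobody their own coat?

Count assignments avoiding every fixed point. For any j of the 6 guests fixed to their own coat, the other 6−j can be arranged in (6−j)! ways.
By inclusion–exclusion this is Σ_{j=0}^{6} (−1)^j C(6,j)·(6−j)!.
Computing: 720 − 720 + 360 − 120 + 30 − 6 + 1 = 265.

265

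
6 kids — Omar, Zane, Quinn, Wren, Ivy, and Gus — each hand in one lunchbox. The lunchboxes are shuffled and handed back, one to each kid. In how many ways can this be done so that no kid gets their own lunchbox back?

265

Let Aᵢ be the assignments in which kid i gets their own lunchbox. We want the size of the complement of A₁∪…∪A_6.
By inclusion–exclusion this is Σ_{j=0}^{6} (−1)^j C(6,j)·(6−j)!.
Computing: 720 − 720 + 360 − 120 + 30 − 6 + 1 = 265.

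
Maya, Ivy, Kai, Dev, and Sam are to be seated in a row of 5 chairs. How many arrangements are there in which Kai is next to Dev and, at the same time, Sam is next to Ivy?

Treat {Kai,Dev} as one block (2 orders) and {Sam,Ivy} as another (2 orders).
That leaves 3 units to arrange: 2 × 2 × 3! = 4 × 6 = 24.

24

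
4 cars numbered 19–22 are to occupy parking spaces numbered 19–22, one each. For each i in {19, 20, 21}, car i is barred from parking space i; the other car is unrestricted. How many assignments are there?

11

Let Aᵢ (for i ∈ {19, 20, 21}) be the placements that put car i in its forbidden parking space. Any j of these fix j positions, leaving (4−j)! ways to fill the rest, and there are C(3,j) ways to pick which j.
By inclusion–exclusion, the number of valid placements is Σ_{j=0}^{3} (−1)^j C(3,j)·(4−j)!.
Computing: 24 − 18 + 6 − 1 = 11.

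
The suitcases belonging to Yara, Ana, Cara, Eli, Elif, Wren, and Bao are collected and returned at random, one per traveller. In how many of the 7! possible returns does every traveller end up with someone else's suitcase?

Let Aᵢ be the assignments in which traveller i gets their own suitcase. We want the size of the complement of A₁∪…∪A_7.
By inclusion–exclusion this is Σ_{j=0}^{7} (−1)^j C(7,j)·(7−j)!.
Computing: 5040 − 5040 + 2520 − 840 + 210 − 42 + 7 − 1 = 1854.

1854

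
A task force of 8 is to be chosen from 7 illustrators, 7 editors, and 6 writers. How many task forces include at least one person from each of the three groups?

With no constraint there are C(20,8) = 125970 possible selections.
Subtract selections that omit an entire group: no illustrators → C(13,8) = 1287; no editors → C(13,8) = 1287; no writers → C(14,8) = 3003.
Add back selections omitting two groups (i.e. drawn from a single group): C(7,8) + C(7,8) + C(6,8) = 0.
By inclusion–exclusion: 125970 − 5577 + 0 = 120393.

120393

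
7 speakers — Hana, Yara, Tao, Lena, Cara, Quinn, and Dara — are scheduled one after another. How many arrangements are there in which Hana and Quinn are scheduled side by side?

1440

Glue Hana and Quinn into one block (2 internal orders), leaving 6 units to arrange in a row.
So the count is 2·(6)! = 1440.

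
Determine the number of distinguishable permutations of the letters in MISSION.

1260

Letter multiplicities in MISSION: I×2, M×1, N×1, O×1, S×2.
So there are 7! / (2!·2!) = 1260 distinguishable arrangements.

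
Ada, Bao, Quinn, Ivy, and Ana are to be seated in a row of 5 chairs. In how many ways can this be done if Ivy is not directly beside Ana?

72

There are 5! = 120 arrangements in all. If Ivy and Ana are adjacent, merging them into one block gives 2·(4)! = 48 arrangements.
So 120 − 48 = 72 arrangements keep them apart.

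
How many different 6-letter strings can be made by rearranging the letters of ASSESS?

ASSESS has 6 letters with S appearing 4 times.
The number of distinct arrangements is 6!/(4!) = 720/24 = 30.

30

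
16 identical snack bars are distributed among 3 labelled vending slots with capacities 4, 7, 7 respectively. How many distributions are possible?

6

Without the upper bounds there are C(18,2) = 153 ways to split 16 among 3 vending slots.
Subtract solutions that violate a single cap (substitute x_i' = x_i − (cap_i+1)): x_1 ≥ 5 gives C(13,2) = 78; x_2 ≥ 8 gives C(10,2) = 45; x_3 ≥ 8 gives C(10,2) = 45. Together 168.
Add back pairs where two caps are both exceeded: 10 + 10 + 1 = 21.
By inclusion–exclusion the count is 153 − 168 + 21 = 6.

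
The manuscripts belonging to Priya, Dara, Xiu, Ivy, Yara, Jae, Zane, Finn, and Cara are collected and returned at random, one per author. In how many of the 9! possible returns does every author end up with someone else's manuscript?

Count assignments avoiding every fixed point. For any j of the 9 authors fixed to their own manuscript, the other 9−j can be arranged in (9−j)! ways.
By inclusion–exclusion this is Σ_{j=0}^{9} (−1)^j C(9,j)·(9−j)!.
Computing: 362880 − 362880 + 181440 − 60480 + 15120 − 3024 + 504 − 72 + 9 − 1 = 133496.

133496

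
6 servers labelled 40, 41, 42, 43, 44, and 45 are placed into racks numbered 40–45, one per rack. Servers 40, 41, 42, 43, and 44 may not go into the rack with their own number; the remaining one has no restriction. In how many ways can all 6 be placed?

309

Let Aᵢ (for 40 ≤ i ≤ 44) be the placements that put server i in its forbidden rack. Any j of these fix j positions, leaving (6−j)! ways to fill the rest, and there are C(5,j) ways to pick which j.
By inclusion–exclusion, the number of valid placements is Σ_{j=0}^{5} (−1)^j C(5,j)·(6−j)!.
Computing: 720 − 600 + 240 − 60 + 10 − 1 = 309.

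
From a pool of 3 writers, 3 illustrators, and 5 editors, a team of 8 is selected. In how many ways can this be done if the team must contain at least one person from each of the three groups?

163

With no constraint there are C(11,8) = 165 possible selections.
Selections missing a whole group: no writers → C(8,8) = 1; no illustrators → C(8,8) = 1; no editors → C(6,8) = 0.
Add back selections omitting two groups (i.e. drawn from a single group): C(3,8) + C(3,8) + C(5,8) = 0.
By inclusion–exclusion: 165 − 2 + 0 = 163.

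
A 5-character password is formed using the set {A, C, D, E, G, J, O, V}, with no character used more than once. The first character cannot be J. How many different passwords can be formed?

The first character has 8−1 = 7 choices (anything except J).
The remaining 4 characters are filled from the other 7 symbols without repetition: 7 × 6 × 5 × 4 = 840.
Total: 7 × 840 = 5880.

5880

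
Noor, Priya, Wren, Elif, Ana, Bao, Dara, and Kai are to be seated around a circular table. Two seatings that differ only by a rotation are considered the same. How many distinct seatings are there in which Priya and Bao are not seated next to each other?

Without the restriction there are (7)! = 5040 seatings.
Seatings with Priya beside Bao: treat them as a block with 2 internal orders, giving 2 × (6)! = 1440.
Subtracting, 5040 − 1440 = 3600.

3600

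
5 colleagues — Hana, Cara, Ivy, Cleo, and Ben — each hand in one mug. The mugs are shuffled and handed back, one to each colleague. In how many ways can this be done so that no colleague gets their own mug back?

44

This is the derangement count D_5: permutations of 5 items with no fixed point.
By inclusion–exclusion this is Σ_{j=0}^{5} (−1)^j C(5,j)·(5−j)!.
Computing: 120 − 120 + 60 − 20 + 5 − 1 = 44.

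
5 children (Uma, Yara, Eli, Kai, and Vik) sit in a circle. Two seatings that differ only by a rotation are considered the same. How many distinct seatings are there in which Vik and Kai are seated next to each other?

Treat {Vik, Kai} as one unit (2 internal orders) and seat the resulting 4 units around the table: (3)! circular arrangements.
So 2 × (3)! = 2 × 6 = 12.

12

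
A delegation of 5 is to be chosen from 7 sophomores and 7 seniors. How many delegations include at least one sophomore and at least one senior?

1960

Unrestricted: C(14,5) = 2002 ways to pick any 5 of the 14.
Subtract selections that omit an entire group: no sophomores → C(7,5) = 21; no seniors → C(7,5) = 21.
Both groups omitted at once is impossible, so 2002 − 42 = 1960.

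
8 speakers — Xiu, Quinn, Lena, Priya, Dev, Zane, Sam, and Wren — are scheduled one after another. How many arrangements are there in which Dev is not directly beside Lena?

There are 8! = 40320 arrangements in all. If Dev and Lena are adjacent, merging them into one block gives 2·(7)! = 10080 arrangements.
Complementary counting: 40320 − 10080 = 30240.

30240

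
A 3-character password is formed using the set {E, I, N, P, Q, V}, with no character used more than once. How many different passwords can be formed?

Choose and order 3 of the 6 symbols: the first character has 6 options, the next 5, then 4.
6 × 5 × 4 = 120.

120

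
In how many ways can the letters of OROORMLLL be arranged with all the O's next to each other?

Treat the 3 copies of O as a single block. The multiset to arrange is then {OOO, L, L, L, M, R, R}, 7 items in all.
That gives (7)!/(3!·2!) = 420 arrangements.

420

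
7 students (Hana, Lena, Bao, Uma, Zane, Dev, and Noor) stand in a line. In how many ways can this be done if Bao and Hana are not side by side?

There are 7! = 5040 arrangements in all. If Bao and Hana are adjacent, merging them into one block gives 2·(6)! = 1440 arrangements.
So 5040 − 1440 = 3600 arrangements keep them apart.

3600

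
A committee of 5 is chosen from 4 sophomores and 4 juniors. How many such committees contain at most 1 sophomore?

4

Split by how many sophomores are chosen (0 through 1).
Sum: C(4,0)·C(4,5) + C(4,1)·C(4,4) = 0 + 4 = 4.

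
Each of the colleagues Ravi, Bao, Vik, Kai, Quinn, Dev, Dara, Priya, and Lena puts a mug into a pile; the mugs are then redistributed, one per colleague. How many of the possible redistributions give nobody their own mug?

Count assignments avoiding every fixed point. For any j of the 9 colleagues fixed to their own mug, the other 9−j can be arranged in (9−j)! ways.
By inclusion–exclusion this is Σ_{j=0}^{9} (−1)^j C(9,j)·(9−j)!.
Computing: 362880 − 362880 + 181440 − 60480 + 15120 − 3024 + 504 − 72 + 9 − 1 = 133496.

133496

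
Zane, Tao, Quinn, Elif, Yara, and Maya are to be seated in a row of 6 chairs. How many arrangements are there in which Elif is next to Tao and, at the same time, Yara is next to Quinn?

Treat {Elif,Tao} as one block (2 orders) and {Yara,Quinn} as another (2 orders).
That leaves 4 units to arrange: 2 × 2 × 4! = 4 × 24 = 96.

96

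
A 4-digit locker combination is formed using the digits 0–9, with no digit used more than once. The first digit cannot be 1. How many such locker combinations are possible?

The first digit has 10−1 = 9 choices (anything except 1).
The remaining 3 digits are filled from the other 9 symbols without repetition: 9 × 8 × 7 = 504.
Total: 9 × 504 = 4536.

4536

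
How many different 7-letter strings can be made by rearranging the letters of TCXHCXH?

The 7 letters of TCXHCXH have repeats: C appearing twice, H appearing twice, and X appearing twice.
Dividing 7! = 5040 by 2!·2!·2! = 8 for the repeated letters gives 630.

630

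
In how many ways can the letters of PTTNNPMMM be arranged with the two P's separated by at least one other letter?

5880

There are 9!/(3!·2!·2!·2!) = 7560 arrangements of PTTNNPMMM in total.
If the two P's are adjacent, glue them into one block, leaving 8 items to arrange: (8)!/(3!·2!·2!) = 1680 ways.
Hence 7560 − 1680 = 5880.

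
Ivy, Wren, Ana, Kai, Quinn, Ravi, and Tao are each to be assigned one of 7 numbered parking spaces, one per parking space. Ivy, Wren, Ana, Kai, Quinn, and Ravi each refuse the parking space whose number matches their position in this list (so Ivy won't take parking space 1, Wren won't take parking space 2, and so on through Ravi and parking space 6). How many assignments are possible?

2119

Let Aᵢ (for 1 ≤ i ≤ 6) be the placements that put person i in their forbidden parking space. Any j of these fix j positions, leaving (7−j)! ways to fill the rest, and there are C(6,j) ways to pick which j.
By inclusion–exclusion, the number of valid placements is Σ_{j=0}^{6} (−1)^j C(6,j)·(7−j)!.
Computing: 5040 − 4320 + 1800 − 480 + 90 − 12 + 1 = 2119.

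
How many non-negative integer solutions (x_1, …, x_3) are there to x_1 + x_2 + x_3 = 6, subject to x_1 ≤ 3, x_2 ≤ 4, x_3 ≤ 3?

Without the upper bounds there are C(8,2) = 28 ways to split 6 among 3 variables.
Subtract solutions that violate a single cap (substitute x_i' = x_i − (cap_i+1)): x_1 ≥ 4 gives C(4,2) = 6; x_2 ≥ 5 gives C(3,2) = 3; x_3 ≥ 4 gives C(4,2) = 6. Together 15.
No two caps can be exceeded simultaneously, so the pair terms are all 0.
By inclusion–exclusion the count is 28 − 15 + 0 = 13.

13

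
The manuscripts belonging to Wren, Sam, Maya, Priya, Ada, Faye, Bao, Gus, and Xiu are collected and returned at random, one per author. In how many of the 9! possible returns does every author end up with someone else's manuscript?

Let Aᵢ be the assignments in which author i gets their own manuscript. We want the size of the complement of A₁∪…∪A_9.
By inclusion–exclusion this is Σ_{j=0}^{9} (−1)^j C(9,j)·(9−j)!.
Computing: 362880 − 362880 + 181440 − 60480 + 15120 − 3024 + 504 − 72 + 9 − 1 = 133496.

133496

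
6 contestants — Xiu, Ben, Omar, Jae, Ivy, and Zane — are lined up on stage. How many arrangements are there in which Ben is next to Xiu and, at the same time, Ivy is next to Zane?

Treat {Ben,Xiu} as one block (2 orders) and {Ivy,Zane} as another (2 orders).
That leaves 4 units to arrange: 2 × 2 × 4! = 4 × 24 = 96.

96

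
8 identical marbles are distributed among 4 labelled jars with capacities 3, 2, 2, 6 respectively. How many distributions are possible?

Ignoring the caps, the number of non-negative solutions to x_1+…+x_4 = 8 is C(11,3) = 165.
Subtract solutions that violate a single cap (substitute x_i' = x_i − (cap_i+1)): x_1 ≥ 4 gives C(7,3) = 35; x_2 ≥ 3 gives C(8,3) = 56; x_3 ≥ 3 gives C(8,3) = 56; x_4 ≥ 7 gives C(4,3) = 4. Together 151.
Add back pairs where two caps are both exceeded: 4 + 4 + 0 + 10 + 0 + 0 = 18.
By inclusion–exclusion the count is 165 − 151 + 18 = 32.

32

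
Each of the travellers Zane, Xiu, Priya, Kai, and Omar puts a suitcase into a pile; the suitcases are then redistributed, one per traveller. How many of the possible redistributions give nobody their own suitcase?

44

This is the derangement count D_5: permutations of 5 items with no fixed point.
By inclusion–exclusion this is Σ_{j=0}^{5} (−1)^j C(5,j)·(5−j)!.
Computing: 120 − 120 + 60 − 20 + 5 − 1 = 44.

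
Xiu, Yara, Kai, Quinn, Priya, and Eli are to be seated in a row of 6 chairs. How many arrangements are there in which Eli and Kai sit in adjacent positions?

240

Glue Eli and Kai into one block (2 internal orders), leaving 5 units to arrange in a row.
So the count is 2·(5)! = 240.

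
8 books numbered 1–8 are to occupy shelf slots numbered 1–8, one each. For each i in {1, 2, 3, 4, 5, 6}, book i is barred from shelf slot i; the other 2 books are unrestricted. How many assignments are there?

18806

Let Aᵢ (for 1 ≤ i ≤ 6) be the placements that put book i in its forbidden shelf slot. Any j of these fix j positions, leaving (8−j)! ways to fill the rest, and there are C(6,j) ways to pick which j.
By inclusion–exclusion, the number of valid placements is Σ_{j=0}^{6} (−1)^j C(6,j)·(8−j)!.
Computing: 40320 − 30240 + 10800 − 2400 + 360 − 36 + 2 = 18806.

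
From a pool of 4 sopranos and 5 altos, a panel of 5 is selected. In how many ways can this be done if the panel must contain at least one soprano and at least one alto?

Unrestricted: C(9,5) = 126 ways to pick any 5 of the 9.
Selections missing a whole group: no sopranos → C(5,5) = 1; no altos → C(4,5) = 0.
Both groups omitted at once is impossible, so 126 − 1 = 125.

125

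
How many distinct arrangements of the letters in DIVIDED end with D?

180

Fix D in the last position and arrange the remaining 6 letters.
Those 6 letters have D appearing twice and I appearing twice, giving (6)!/(2!·2!) = 180.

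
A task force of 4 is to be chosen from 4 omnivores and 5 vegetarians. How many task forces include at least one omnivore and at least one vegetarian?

With no constraint there are C(9,4) = 126 possible selections.
Selections missing a whole group: no omnivores → C(5,4) = 5; no vegetarians → C(4,4) = 1.
Both groups omitted at once is impossible, so 126 − 6 = 120.

120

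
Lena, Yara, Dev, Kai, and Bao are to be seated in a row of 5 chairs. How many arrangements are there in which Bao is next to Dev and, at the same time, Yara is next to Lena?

24

Treat {Bao,Dev} as one block (2 orders) and {Yara,Lena} as another (2 orders).
That leaves 3 units to arrange: 2 × 2 × 3! = 4 × 6 = 24.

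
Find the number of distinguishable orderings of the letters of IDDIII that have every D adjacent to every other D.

Treat the 2 copies of D as a single block. The multiset to arrange is then {DD, I, I, I, I}, 5 items in all.
That gives (5)!/(4!) = 5 arrangements.

5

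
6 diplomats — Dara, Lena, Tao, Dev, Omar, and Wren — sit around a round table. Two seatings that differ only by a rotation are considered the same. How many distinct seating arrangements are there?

Around a circle, 6 distinct people have 6!/6 = (5)! = 120 rotationally distinct seatings.

120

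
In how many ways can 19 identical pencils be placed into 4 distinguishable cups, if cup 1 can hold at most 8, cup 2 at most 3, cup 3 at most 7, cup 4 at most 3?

10

Ignoring the caps, the number of non-negative solutions to x_1+…+x_4 = 19 is C(22,3) = 1540.
Subtract solutions that violate a single cap (substitute x_i' = x_i − (cap_i+1)): x_1 ≥ 9 gives C(13,3) = 286; x_2 ≥ 4 gives C(18,3) = 816; x_3 ≥ 8 gives C(14,3) = 364; x_4 ≥ 4 gives C(18,3) = 816. Together 2282.
Add back pairs where two caps are both exceeded: 84 + 10 + 84 + 120 + 364 + 120 = 782.
Subtract triples: 0 + 10 + 0 + 20 = 30.
By inclusion–exclusion the count is 1540 − 2282 + 782 − 30 = 10.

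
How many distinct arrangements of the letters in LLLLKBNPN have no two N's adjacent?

5880

There are 9!/(4!·2!) = 7560 arrangements of LLLLKBNPN in total.
Arrangements with the N's together: treat NN as one letter, giving (8)!/(4!) = 1680.
Hence 7560 − 1680 = 5880.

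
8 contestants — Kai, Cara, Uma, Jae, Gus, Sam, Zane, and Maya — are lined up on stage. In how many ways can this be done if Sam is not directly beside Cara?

Of the 8! = 40320 arrangements, those with Sam and Cara adjacent number 2 × 7! = 10080 (treat the pair as a block with 2 internal orders).
So 40320 − 10080 = 30240 arrangements keep them apart.

30240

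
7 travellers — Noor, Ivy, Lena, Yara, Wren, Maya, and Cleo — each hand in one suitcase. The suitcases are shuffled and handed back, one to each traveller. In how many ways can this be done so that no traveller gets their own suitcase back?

1854

Count assignments avoiding every fixed point. For any j of the 7 travellers fixed to their own suitcase, the other 7−j can be arranged in (7−j)! ways.
By inclusion–exclusion this is Σ_{j=0}^{7} (−1)^j C(7,j)·(7−j)!.
Computing: 5040 − 5040 + 2520 − 840 + 210 − 42 + 7 − 1 = 1854.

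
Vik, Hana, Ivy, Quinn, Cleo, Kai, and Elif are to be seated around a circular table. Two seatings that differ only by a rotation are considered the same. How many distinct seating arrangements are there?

720

Fix one person's seat to break rotational symmetry; the remaining 6 people can be arranged in (6)! = 720 ways.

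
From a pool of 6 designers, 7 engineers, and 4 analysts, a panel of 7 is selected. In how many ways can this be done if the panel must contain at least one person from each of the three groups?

Unrestricted: C(17,7) = 19448 ways to pick any 7 of the 17.
Selections missing a whole group: no designers → C(11,7) = 330; no engineers → C(10,7) = 120; no analysts → C(13,7) = 1716.
Add back selections omitting two groups (i.e. drawn from a single group): C(6,7) + C(7,7) + C(4,7) = 1.
By inclusion–exclusion: 19448 − 2166 + 1 = 17283.

17283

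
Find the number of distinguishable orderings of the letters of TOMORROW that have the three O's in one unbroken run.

360

Treat the 3 copies of O as a single block. The multiset to arrange is then {OOO, M, R, R, T, W}, 6 items in all.
That gives (6)!/(2!) = 360 arrangements.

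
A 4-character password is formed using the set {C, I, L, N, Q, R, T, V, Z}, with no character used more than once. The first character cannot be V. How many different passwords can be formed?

The first character has 9−1 = 8 choices (anything except V).
The remaining 3 characters are filled from the other 8 symbols without repetition: 8 × 7 × 6 = 336.
Total: 8 × 336 = 2688.

2688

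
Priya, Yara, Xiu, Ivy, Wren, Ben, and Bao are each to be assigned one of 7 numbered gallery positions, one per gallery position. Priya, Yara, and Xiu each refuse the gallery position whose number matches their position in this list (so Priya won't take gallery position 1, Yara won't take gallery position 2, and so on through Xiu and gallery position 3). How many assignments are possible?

3216

Let Aᵢ (for i ∈ {1, 2, 3}) be the placements that put person i in their forbidden gallery position. Any j of these fix j positions, leaving (7−j)! ways to fill the rest, and there are C(3,j) ways to pick which j.
By inclusion–exclusion, the number of valid placements is Σ_{j=0}^{3} (−1)^j C(3,j)·(7−j)!.
Computing: 5040 − 2160 + 360 − 24 = 3216.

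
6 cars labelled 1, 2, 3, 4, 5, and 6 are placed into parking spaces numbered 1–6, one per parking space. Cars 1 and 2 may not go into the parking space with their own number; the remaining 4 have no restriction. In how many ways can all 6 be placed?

Let Aᵢ (for i ∈ {1, 2}) be the placements that put car i in its forbidden parking space. Any j of these fix j positions, leaving (6−j)! ways to fill the rest, and there are C(2,j) ways to pick which j.
By inclusion–exclusion, the number of valid placements is Σ_{j=0}^{2} (−1)^j C(2,j)·(6−j)!.
Computing: 720 − 240 + 24 = 504.

504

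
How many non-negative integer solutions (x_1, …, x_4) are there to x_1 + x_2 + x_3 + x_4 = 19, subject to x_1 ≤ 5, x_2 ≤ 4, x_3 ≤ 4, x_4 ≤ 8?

10

Without the upper bounds there are C(22,3) = 1540 ways to split 19 among 4 variables.
Subtract solutions that violate a single cap (substitute x_i' = x_i − (cap_i+1)): x_1 ≥ 6 gives C(16,3) = 560; x_2 ≥ 5 gives C(17,3) = 680; x_3 ≥ 5 gives C(17,3) = 680; x_4 ≥ 9 gives C(13,3) = 286. Together 2206.
Add back pairs where two caps are both exceeded: 165 + 165 + 35 + 220 + 56 + 56 = 697.
Subtract triples: 20 + 0 + 0 + 1 = 21.
By inclusion–exclusion the count is 1540 − 2206 + 697 − 21 = 10.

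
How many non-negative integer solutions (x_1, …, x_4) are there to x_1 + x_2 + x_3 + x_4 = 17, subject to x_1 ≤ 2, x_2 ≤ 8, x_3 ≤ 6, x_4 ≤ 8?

84

By stars and bars, unrestricted non-negative solutions to x_1+…+x_4 = 17 number C(17+3,3) = 1140.
Subtract solutions that violate a single cap (substitute x_i' = x_i − (cap_i+1)): x_1 ≥ 3 gives C(17,3) = 680; x_2 ≥ 9 gives C(11,3) = 165; x_3 ≥ 7 gives C(13,3) = 286; x_4 ≥ 9 gives C(11,3) = 165. Together 1296.
Add back pairs where two caps are both exceeded: 56 + 120 + 56 + 4 + 0 + 4 = 240.
By inclusion–exclusion the count is 1140 − 1296 + 240 = 84.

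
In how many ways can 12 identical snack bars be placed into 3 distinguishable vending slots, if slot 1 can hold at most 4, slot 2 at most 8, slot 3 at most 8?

By stars and bars, unrestricted non-negative solutions to x_1+…+x_3 = 12 number C(12+2,2) = 91.
Subtract solutions that violate a single cap (substitute x_i' = x_i − (cap_i+1)): x_1 ≥ 5 gives C(9,2) = 36; x_2 ≥ 9 gives C(5,2) = 10; x_3 ≥ 9 gives C(5,2) = 10. Together 56.
No two caps can be exceeded simultaneously, so the pair terms are all 0.
By inclusion–exclusion the count is 91 − 56 + 0 = 35.

35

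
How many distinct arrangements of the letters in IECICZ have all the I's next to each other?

60

Treat the 2 copies of I as a single block. The multiset to arrange is then {II, C, C, E, Z}, 5 items in all.
That gives (5)!/(2!) = 60 arrangements.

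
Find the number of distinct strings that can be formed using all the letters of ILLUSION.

Letter multiplicities in ILLUSION: I×2, L×2, N×1, O×1, S×1, U×1.
So there are 8! / (2!·2!) = 10080 distinguishable arrangements.

10080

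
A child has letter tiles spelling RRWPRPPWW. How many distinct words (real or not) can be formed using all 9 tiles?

1680

The 9 letters of RRWPRPPWW have repeats: P appearing 3 times, R appearing 3 times, and W appearing 3 times.
So there are 9! / (3!·3!·3!) = 1680 distinguishable arrangements.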